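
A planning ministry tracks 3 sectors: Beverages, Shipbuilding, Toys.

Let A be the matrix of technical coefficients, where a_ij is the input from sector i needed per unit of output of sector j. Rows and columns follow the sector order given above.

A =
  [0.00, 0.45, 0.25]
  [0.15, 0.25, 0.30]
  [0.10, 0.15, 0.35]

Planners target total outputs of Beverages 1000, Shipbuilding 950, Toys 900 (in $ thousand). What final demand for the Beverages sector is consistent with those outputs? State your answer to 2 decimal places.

I − A =
  [   1.00    -0.45    -0.25]
  [  -0.15     0.75    -0.30]
  [  -0.10    -0.15     0.65]
d = (I − A) x:
  d_1 = (+1.00)·1000 + (-0.45)·950 + (-0.25)·900 = 347.50
  d_2 = (-0.15)·1000 + (+0.75)·950 + (-0.30)·900 = 292.50
  d_3 = (-0.10)·1000 + (-0.15)·950 + (+0.65)·900 = 342.50

d_1 = 347.50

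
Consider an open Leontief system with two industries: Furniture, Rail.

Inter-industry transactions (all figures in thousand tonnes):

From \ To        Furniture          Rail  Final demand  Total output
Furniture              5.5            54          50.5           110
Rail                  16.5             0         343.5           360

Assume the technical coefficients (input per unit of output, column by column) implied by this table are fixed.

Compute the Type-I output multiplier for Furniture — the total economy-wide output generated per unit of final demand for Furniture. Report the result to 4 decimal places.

Technical coefficients a_ij = z_ij / X_j:
  a_FF = 5.5/110 = 0.05, a_RF = 16.5/110 = 0.15
  a_FR = 54/360 = 0.15, a_RR = 0/360 = 0.00
I − A =
  [   0.95    -0.15]
  [  -0.15     1.00]
det(I−A) = (0.95)(1.00) − (-0.15)(-0.15) = 0.9275
adj(I−A) = [[1.00, 0.15], [0.15, 0.95]]
(I − A)⁻¹ = adj(I−A) / det(I−A) ≈
  [   1.07817     0.16173]
  [   0.16173     1.02426]
The output multiplier for sector j is the column-j sum of the Leontief inverse (I − A)⁻¹ = adj(I−A) / det(I−A).
Column F of adj(I−A): (1.00, 0.15); det(I−A) = 0.9275.
m_F = (1.00 + 0.15) / 0.9275 = 1.15 / 0.9275 ≈ 1.2399.

m_F = 1.2399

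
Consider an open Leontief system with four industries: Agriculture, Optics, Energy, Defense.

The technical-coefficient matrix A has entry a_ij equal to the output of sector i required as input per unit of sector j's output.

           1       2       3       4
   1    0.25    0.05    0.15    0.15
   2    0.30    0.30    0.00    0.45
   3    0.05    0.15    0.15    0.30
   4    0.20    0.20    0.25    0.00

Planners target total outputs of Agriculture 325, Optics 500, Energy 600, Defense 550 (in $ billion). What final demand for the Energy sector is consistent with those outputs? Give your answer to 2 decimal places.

I − A =
  [   0.75    -0.05    -0.15    -0.15]
  [  -0.30     0.70     0.00    -0.45]
  [  -0.05    -0.15     0.85    -0.30]
  [  -0.20    -0.20    -0.25     1.00]
d = (I − A) x:
  d_1 = (+0.75)·325 + (-0.05)·500 + (-0.15)·600 + (-0.15)·550 = 46.25
  d_2 = (-0.30)·325 + (+0.70)·500 + (+0.00)·600 + (-0.45)·550 = 5.00
  d_3 = (-0.05)·325 + (-0.15)·500 + (+0.85)·600 + (-0.30)·550 = 253.75
  d_4 = (-0.20)·325 + (-0.20)·500 + (-0.25)·600 + (+1.00)·550 = 235.00

d_3 = 253.75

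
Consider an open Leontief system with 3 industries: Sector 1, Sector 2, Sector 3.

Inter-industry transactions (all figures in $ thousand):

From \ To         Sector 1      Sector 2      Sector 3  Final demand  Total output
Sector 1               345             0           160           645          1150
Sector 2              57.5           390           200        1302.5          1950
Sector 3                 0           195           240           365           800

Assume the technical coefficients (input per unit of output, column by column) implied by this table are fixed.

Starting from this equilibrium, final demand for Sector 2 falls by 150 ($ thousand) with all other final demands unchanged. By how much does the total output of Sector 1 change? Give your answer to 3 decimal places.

Technical coefficients a_ij = z_ij / X_j:
  a_11 = 345/1150 = 0.30, a_21 = 57.5/1150 = 0.05, a_31 = 0/1150 = 0.00
  a_12 = 0/1950 = 0.00, a_22 = 390/1950 = 0.20, a_32 = 195/1950 = 0.10
  a_13 = 160/800 = 0.20, a_23 = 200/800 = 0.25, a_33 = 240/800 = 0.30
I − A =
  [   0.70     0.00    -0.20]
  [  -0.05     0.80    -0.25]
  [   0.00    -0.10     0.70]
Cofactors of I−A, C_ij = (−1)^(i+j)·(minor ij) (rows/columns in the sector order above):
  C_11 = (0.80)(0.70) − (-0.25)(-0.10) = 0.5350
  C_12 = −[(-0.05)(0.70) − (-0.25)(0.00)] = 0.0350
  C_13 = (-0.05)(-0.10) − (0.80)(0.00) = 0.0050
  C_21 = −[(0.00)(0.70) − (-0.20)(-0.10)] = 0.0200
  C_22 = (0.70)(0.70) − (-0.20)(0.00) = 0.4900
  C_23 = −[(0.70)(-0.10) − (0.00)(0.00)] = 0.0700
  C_31 = (0.00)(-0.25) − (-0.20)(0.80) = 0.1600
  C_32 = −[(0.70)(-0.25) − (-0.20)(-0.05)] = 0.1850
  C_33 = (0.70)(0.80) − (0.00)(-0.05) = 0.5600
det(I−A) = Σ_j (I−A)_1j·C_1j = (0.70)(0.5350) + (0.00)(0.0350) + (-0.20)(0.0050) = 0.3735
adj(I−A) = Cᵀ =
  [ 0.5350   0.0200   0.1600]
  [ 0.0350   0.4900   0.1850]
  [ 0.0050   0.0700   0.5600]
(I − A)⁻¹ = adj(I−A) / det(I−A) ≈
  [   1.4324     0.0535     0.4284]
  [   0.0937     1.3119     0.4953]
  [   0.0134     0.1874     1.4993]
Δx = (I − A)⁻¹ Δd with Δd having -150 in the Sector 2 component and 0 elsewhere.
So Δx_1 = L_12 · (-150), where L_12 = adj(I−A)_12 / det(I−A) = 0.0200 / 0.3735.
Δx_1 = 0.0200 × (-150) / 0.3735 = -3.00 / 0.3735 ≈ -8.032.

Δx_1 = -8.032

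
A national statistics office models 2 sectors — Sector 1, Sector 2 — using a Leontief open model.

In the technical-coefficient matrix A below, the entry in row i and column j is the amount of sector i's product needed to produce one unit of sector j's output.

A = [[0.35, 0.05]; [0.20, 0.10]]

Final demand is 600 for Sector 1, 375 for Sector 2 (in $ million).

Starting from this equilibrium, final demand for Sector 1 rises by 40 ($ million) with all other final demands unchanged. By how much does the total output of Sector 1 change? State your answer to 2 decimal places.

I − A =
  [   0.65    -0.05]
  [  -0.20     0.90]
det(I−A) = (0.65)(0.90) − (-0.05)(-0.20) = 0.5750
adj(I−A) = [[0.90, 0.05], [0.20, 0.65]]
(I − A)⁻¹ = adj(I−A) / det(I−A) ≈
  [   1.5652     0.0870]
  [   0.3478     1.1304]
Δx = (I − A)⁻¹ Δd with Δd having +40 in the Sector 1 component and 0 elsewhere.
So Δx_1 = L_11 · (+40), where L_11 = adj(I−A)_11 / det(I−A) = 0.90 / 0.5750.
Δx_1 = 0.90 × (+40) / 0.5750 = 36.00 / 0.5750 ≈ 62.61.

Δx_1 = 62.61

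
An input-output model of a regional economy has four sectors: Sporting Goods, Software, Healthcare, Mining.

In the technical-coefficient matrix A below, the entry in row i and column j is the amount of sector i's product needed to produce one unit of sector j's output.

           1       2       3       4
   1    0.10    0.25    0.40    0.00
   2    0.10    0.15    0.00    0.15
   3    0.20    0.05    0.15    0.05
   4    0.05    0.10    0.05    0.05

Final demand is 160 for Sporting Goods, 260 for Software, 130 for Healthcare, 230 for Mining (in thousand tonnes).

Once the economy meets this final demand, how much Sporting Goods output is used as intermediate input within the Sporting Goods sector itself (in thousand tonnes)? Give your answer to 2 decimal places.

I − A =
  [   0.90    -0.25    -0.40     0.00]
  [  -0.10     0.85     0.00    -0.15]
  [  -0.20    -0.05     0.85    -0.05]
  [  -0.05    -0.10    -0.05     0.95]
Compute the cofactors C_ij = (−1)^(i+j)·(3×3 minor ij) of I−A; the adjugate is their transpose:
adj(I−A) = Cᵀ =
  [ 0.671125   0.222250   0.318875   0.051875]
  [ 0.088375   0.647500   0.047750   0.104750]
  [ 0.166250   0.095375   0.687625   0.051250]
  [ 0.053375   0.084875   0.058000   0.559000]
det(I−A) = Σ_j (I−A)_1j·C_1j = (0.90)(0.671125) + (-0.25)(0.088375) + (-0.40)(0.166250) + (0.00)(0.053375) = 0.51541875
(I − A)⁻¹ = adj(I−A) / det(I−A) ≈
  [   1.3021     0.4312     0.6187     0.1006]
  [   0.1715     1.2563     0.0926     0.2032]
  [   0.3226     0.1850     1.3341     0.0994]
  [   0.1036     0.1647     0.1125     1.0846]
First solve x = (I − A)⁻¹ d = adj(I−A)·d / det(I−A); in particular x_1 = (0.671125·160 + 0.222250·260 + 0.318875·130 + 0.051875·230) / 0.51541875 = 218.55 / 0.51541875 ≈ 424.0242.
Intermediate flow from 1 to 1: z_11 = a_11 · x_1 = 0.10 × 218.55 / 0.51541875 = 21.855 / 0.51541875 ≈ 42.40.

z_11 = 42.40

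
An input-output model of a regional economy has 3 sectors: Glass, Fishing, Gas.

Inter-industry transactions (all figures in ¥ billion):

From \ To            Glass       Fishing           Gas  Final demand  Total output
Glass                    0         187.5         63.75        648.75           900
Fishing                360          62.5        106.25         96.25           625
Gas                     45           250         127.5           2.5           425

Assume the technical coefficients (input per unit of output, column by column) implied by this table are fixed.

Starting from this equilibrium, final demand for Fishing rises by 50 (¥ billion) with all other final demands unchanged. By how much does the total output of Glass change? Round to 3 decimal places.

Technical coefficients a_ij = z_ij / X_j:
  a_11 = 0/900 = 0.00, a_21 = 360/900 = 0.40, a_31 = 45/900 = 0.05
  a_12 = 187.5/625 = 0.30, a_22 = 62.5/625 = 0.10, a_32 = 250/625 = 0.40
  a_13 = 63.75/425 = 0.15, a_23 = 106.25/425 = 0.25, a_33 = 127.5/425 = 0.30
I − A =
  [   1.00    -0.30    -0.15]
  [  -0.40     0.90    -0.25]
  [  -0.05    -0.40     0.70]
Cofactors of I−A, C_ij = (−1)^(i+j)·(minor ij) (rows/columns in the sector order above):
  C_11 = (0.90)(0.70) − (-0.25)(-0.40) = 0.5300
  C_12 = −[(-0.40)(0.70) − (-0.25)(-0.05)] = 0.2925
  C_13 = (-0.40)(-0.40) − (0.90)(-0.05) = 0.2050
  C_21 = −[(-0.30)(0.70) − (-0.15)(-0.40)] = 0.2700
  C_22 = (1.00)(0.70) − (-0.15)(-0.05) = 0.6925
  C_23 = −[(1.00)(-0.40) − (-0.30)(-0.05)] = 0.4150
  C_31 = (-0.30)(-0.25) − (-0.15)(0.90) = 0.2100
  C_32 = −[(1.00)(-0.25) − (-0.15)(-0.40)] = 0.3100
  C_33 = (1.00)(0.90) − (-0.30)(-0.40) = 0.7800
det(I−A) = Σ_j (I−A)_1j·C_1j = (1.00)(0.5300) + (-0.30)(0.2925) + (-0.15)(0.2050) = 0.4115
adj(I−A) = Cᵀ =
  [ 0.5300   0.2700   0.2100]
  [ 0.2925   0.6925   0.3100]
  [ 0.2050   0.4150   0.7800]
(I − A)⁻¹ = adj(I−A) / det(I−A) ≈
  [   1.2880     0.6561     0.5103]
  [   0.7108     1.6829     0.7533]
  [   0.4982     1.0085     1.8955]
Δx = (I − A)⁻¹ Δd with Δd having +50 in the Fishing component and 0 elsewhere.
So Δx_1 = L_12 · (+50), where L_12 = adj(I−A)_12 / det(I−A) = 0.2700 / 0.4115.
Δx_1 = 0.2700 × (+50) / 0.4115 = 13.50 / 0.4115 ≈ 32.807.

Δx_1 = 32.807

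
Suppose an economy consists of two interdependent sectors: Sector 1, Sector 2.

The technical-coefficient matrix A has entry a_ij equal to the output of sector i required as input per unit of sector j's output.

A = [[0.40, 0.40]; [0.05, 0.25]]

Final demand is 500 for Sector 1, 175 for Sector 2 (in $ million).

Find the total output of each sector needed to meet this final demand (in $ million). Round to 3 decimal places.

x_1 = 1034.884, x_2 = 302.326

I − A =
  [   0.60    -0.40]
  [  -0.05     0.75]
det(I−A) = (0.60)(0.75) − (-0.40)(-0.05) = 0.4300
adj(I−A) = [[0.75, 0.40], [0.05, 0.60]]
(I − A)⁻¹ = adj(I−A) / det(I−A) ≈
  [   1.7442     0.9302]
  [   0.1163     1.3953]
x = (I − A)⁻¹ d = adj(I−A)·d / det(I−A), with det(I−A) = 0.4300:
  x_1 = (0.75·500 + 0.40·175) / 0.4300 = 445.00 / 0.4300 ≈ 1034.884
  x_2 = (0.05·500 + 0.60·175) / 0.4300 = 130.00 / 0.4300 ≈ 302.326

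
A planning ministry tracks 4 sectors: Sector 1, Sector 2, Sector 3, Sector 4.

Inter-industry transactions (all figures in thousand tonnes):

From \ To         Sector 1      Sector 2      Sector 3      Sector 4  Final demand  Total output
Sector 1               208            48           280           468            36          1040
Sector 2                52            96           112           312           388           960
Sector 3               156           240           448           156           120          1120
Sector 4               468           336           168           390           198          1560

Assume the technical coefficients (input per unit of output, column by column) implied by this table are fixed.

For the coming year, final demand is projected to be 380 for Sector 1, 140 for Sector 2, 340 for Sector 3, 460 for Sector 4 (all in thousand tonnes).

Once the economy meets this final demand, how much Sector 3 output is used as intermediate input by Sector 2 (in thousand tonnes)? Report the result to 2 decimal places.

z_32 = 298.99

Technical coefficients a_ij = z_ij / X_j:
  a_11 = 208/1040 = 0.20, a_21 = 52/1040 = 0.05, a_31 = 156/1040 = 0.15, a_41 = 468/1040 = 0.45
  a_12 = 48/960 = 0.05, a_22 = 96/960 = 0.10, a_32 = 240/960 = 0.25, a_42 = 336/960 = 0.35
  a_13 = 280/1120 = 0.25, a_23 = 112/1120 = 0.10, a_33 = 448/1120 = 0.40, a_43 = 168/1120 = 0.15
  a_14 = 468/1560 = 0.30, a_24 = 312/1560 = 0.20, a_34 = 156/1560 = 0.10, a_44 = 390/1560 = 0.25
I − A =
  [   0.80    -0.05    -0.25    -0.30]
  [  -0.05     0.90    -0.10    -0.20]
  [  -0.15    -0.25     0.60    -0.10]
  [  -0.45    -0.35    -0.15     0.75]
Compute the cofactors C_ij = (−1)^(i+j)·(3×3 minor ij) of I−A; the adjugate is their transpose:
adj(I−A) = Cᵀ =
  [ 0.319750   0.151625   0.207500   0.196000]
  [ 0.096000   0.220875   0.104625   0.111250]
  [ 0.164875   0.167875   0.350875   0.157500]
  [ 0.269625   0.227625   0.243500   0.372875]
det(I−A) = Σ_j (I−A)_1j·C_1j = (0.80)(0.319750) + (-0.05)(0.096000) + (-0.25)(0.164875) + (-0.30)(0.269625) = 0.12889375
(I − A)⁻¹ = adj(I−A) / det(I−A) ≈
  [   2.4807     1.1764     1.6099     1.5206]
  [   0.7448     1.7136     0.8117     0.8631]
  [   1.2792     1.3024     2.7222     1.2219]
  [   2.0918     1.7660     1.8892     2.8929]
First solve x = (I − A)⁻¹ d = adj(I−A)·d / det(I−A); in particular x_2 = (0.096000·380 + 0.220875·140 + 0.104625·340 + 0.111250·460) / 0.12889375 = 154.15 / 0.12889375 ≈ 1195.9463.
Intermediate flow from 3 to 2: z_32 = a_32 · x_2 = 0.25 × 154.15 / 0.12889375 = 38.5375 / 0.12889375 ≈ 298.99.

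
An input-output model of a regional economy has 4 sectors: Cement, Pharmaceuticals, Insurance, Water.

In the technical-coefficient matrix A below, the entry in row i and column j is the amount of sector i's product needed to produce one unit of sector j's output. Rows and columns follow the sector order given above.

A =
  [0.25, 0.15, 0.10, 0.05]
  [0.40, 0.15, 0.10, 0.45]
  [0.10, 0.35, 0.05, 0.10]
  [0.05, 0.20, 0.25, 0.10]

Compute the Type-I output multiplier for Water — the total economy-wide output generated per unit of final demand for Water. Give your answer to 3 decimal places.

m_4 = 3.602

I − A =
  [   0.75    -0.15    -0.10    -0.05]
  [  -0.40     0.85    -0.10    -0.45]
  [  -0.10    -0.35     0.95    -0.10]
  [  -0.05    -0.20    -0.25     0.90]
Compute the cofactors C_ij = (−1)^(i+j)·(3×3 minor ij) of I−A; the adjugate is their transpose:
adj(I−A) = Cᵀ =
  [ 0.547125   0.171875   0.109500   0.128500]
  [ 0.374125   0.609375   0.194875   0.347125]
  [ 0.213625   0.265625   0.442750   0.193875]
  [ 0.172875   0.218750   0.172375   0.498375]
det(I−A) = Σ_j (I−A)_1j·C_1j = (0.75)(0.547125) + (-0.15)(0.374125) + (-0.10)(0.213625) + (-0.05)(0.172875) = 0.32421875
(I − A)⁻¹ = adj(I−A) / det(I−A) ≈
  [   1.6875     0.5301     0.3377     0.3963]
  [   1.1539     1.8795     0.6011     1.0707]
  [   0.6589     0.8193     1.3656     0.5980]
  [   0.5332     0.6747     0.5317     1.5372]
The output multiplier for sector j is the column-j sum of the Leontief inverse (I − A)⁻¹ = adj(I−A) / det(I−A).
Column 4 of adj(I−A): (0.128500, 0.347125, 0.193875, 0.498375); det(I−A) = 0.32421875.
m_4 = (0.128500 + 0.347125 + 0.193875 + 0.498375) / 0.32421875 = 1.167875 / 0.32421875 ≈ 3.602.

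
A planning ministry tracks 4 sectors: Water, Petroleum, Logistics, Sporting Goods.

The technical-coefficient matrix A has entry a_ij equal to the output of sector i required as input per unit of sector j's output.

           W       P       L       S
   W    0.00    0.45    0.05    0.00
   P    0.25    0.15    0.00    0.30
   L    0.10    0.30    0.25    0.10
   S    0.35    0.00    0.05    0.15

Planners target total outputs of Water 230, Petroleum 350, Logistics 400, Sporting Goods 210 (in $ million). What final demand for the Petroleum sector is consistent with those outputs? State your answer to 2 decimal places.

d_P = 177.00

I − A =
  [   1.00    -0.45    -0.05     0.00]
  [  -0.25     0.85     0.00    -0.30]
  [  -0.10    -0.30     0.75    -0.10]
  [  -0.35     0.00    -0.05     0.85]
d = (I − A) x:
  d_W = (+1.00)·230 + (-0.45)·350 + (-0.05)·400 + (+0.00)·210 = 52.50
  d_P = (-0.25)·230 + (+0.85)·350 + (+0.00)·400 + (-0.30)·210 = 177.00
  d_L = (-0.10)·230 + (-0.30)·350 + (+0.75)·400 + (-0.10)·210 = 151.00
  d_S = (-0.35)·230 + (+0.00)·350 + (-0.05)·400 + (+0.85)·210 = 78.00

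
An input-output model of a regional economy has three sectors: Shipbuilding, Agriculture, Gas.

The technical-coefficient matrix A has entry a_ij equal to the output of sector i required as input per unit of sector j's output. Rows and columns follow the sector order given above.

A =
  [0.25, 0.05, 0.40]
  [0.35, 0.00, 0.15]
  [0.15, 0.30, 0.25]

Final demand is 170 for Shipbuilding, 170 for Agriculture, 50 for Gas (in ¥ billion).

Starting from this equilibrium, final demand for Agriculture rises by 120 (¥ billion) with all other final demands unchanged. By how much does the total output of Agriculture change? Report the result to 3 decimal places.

I − A =
  [   0.75    -0.05    -0.40]
  [  -0.35     1.00    -0.15]
  [  -0.15    -0.30     0.75]
Cofactors of I−A, C_ij = (−1)^(i+j)·(minor ij) (rows/columns in the sector order above):
  C_11 = (1.00)(0.75) − (-0.15)(-0.30) = 0.7050
  C_12 = −[(-0.35)(0.75) − (-0.15)(-0.15)] = 0.2850
  C_13 = (-0.35)(-0.30) − (1.00)(-0.15) = 0.2550
  C_21 = −[(-0.05)(0.75) − (-0.40)(-0.30)] = 0.1575
  C_22 = (0.75)(0.75) − (-0.40)(-0.15) = 0.5025
  C_23 = −[(0.75)(-0.30) − (-0.05)(-0.15)] = 0.2325
  C_31 = (-0.05)(-0.15) − (-0.40)(1.00) = 0.4075
  C_32 = −[(0.75)(-0.15) − (-0.40)(-0.35)] = 0.2525
  C_33 = (0.75)(1.00) − (-0.05)(-0.35) = 0.7325
det(I−A) = Σ_j (I−A)_1j·C_1j = (0.75)(0.7050) + (-0.05)(0.2850) + (-0.40)(0.2550) = 0.4125
adj(I−A) = Cᵀ =
  [ 0.7050   0.1575   0.4075]
  [ 0.2850   0.5025   0.2525]
  [ 0.2550   0.2325   0.7325]
(I − A)⁻¹ = adj(I−A) / det(I−A) ≈
  [   1.7091     0.3818     0.9879]
  [   0.6909     1.2182     0.6121]
  [   0.6182     0.5636     1.7758]
Δx = (I − A)⁻¹ Δd with Δd having +120 in the Agriculture component and 0 elsewhere.
So Δx_2 = L_22 · (+120), where L_22 = adj(I−A)_22 / det(I−A) = 0.5025 / 0.4125.
Δx_2 = 0.5025 × (+120) / 0.4125 = 60.30 / 0.4125 ≈ 146.182.

Δx_2 = 146.182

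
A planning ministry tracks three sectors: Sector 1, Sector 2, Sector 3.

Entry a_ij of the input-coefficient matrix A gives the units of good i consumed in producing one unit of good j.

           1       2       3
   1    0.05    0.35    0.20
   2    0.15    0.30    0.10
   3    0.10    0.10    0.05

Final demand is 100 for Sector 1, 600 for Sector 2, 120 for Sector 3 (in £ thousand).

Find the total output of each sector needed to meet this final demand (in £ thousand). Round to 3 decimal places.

I − A =
  [   0.95    -0.35    -0.20]
  [  -0.15     0.70    -0.10]
  [  -0.10    -0.10     0.95]
Cofactors of I−A, C_ij = (−1)^(i+j)·(minor ij) (rows/columns in the sector order above):
  C_11 = (0.70)(0.95) − (-0.10)(-0.10) = 0.6550
  C_12 = −[(-0.15)(0.95) − (-0.10)(-0.10)] = 0.1525
  C_13 = (-0.15)(-0.10) − (0.70)(-0.10) = 0.0850
  C_21 = −[(-0.35)(0.95) − (-0.20)(-0.10)] = 0.3525
  C_22 = (0.95)(0.95) − (-0.20)(-0.10) = 0.8825
  C_23 = −[(0.95)(-0.10) − (-0.35)(-0.10)] = 0.1300
  C_31 = (-0.35)(-0.10) − (-0.20)(0.70) = 0.1750
  C_32 = −[(0.95)(-0.10) − (-0.20)(-0.15)] = 0.1250
  C_33 = (0.95)(0.70) − (-0.35)(-0.15) = 0.6125
det(I−A) = Σ_j (I−A)_1j·C_1j = (0.95)(0.6550) + (-0.35)(0.1525) + (-0.20)(0.0850) = 0.551875
adj(I−A) = Cᵀ =
  [ 0.6550   0.3525   0.1750]
  [ 0.1525   0.8825   0.1250]
  [ 0.0850   0.1300   0.6125]
(I − A)⁻¹ = adj(I−A) / det(I−A) ≈
  [   1.1869     0.6387     0.3171]
  [   0.2763     1.5991     0.2265]
  [   0.1540     0.2356     1.1099]
x = (I − A)⁻¹ d = adj(I−A)·d / det(I−A), with det(I−A) = 0.551875:
  x_1 = (0.6550·100 + 0.3525·600 + 0.1750·120) / 0.551875 = 298.00 / 0.551875 ≈ 539.977
  x_2 = (0.1525·100 + 0.8825·600 + 0.1250·120) / 0.551875 = 559.75 / 0.551875 ≈ 1014.270
  x_3 = (0.0850·100 + 0.1300·600 + 0.6125·120) / 0.551875 = 160.00 / 0.551875 ≈ 289.921

x_1 = 539.977, x_2 = 1014.270, x_3 = 289.921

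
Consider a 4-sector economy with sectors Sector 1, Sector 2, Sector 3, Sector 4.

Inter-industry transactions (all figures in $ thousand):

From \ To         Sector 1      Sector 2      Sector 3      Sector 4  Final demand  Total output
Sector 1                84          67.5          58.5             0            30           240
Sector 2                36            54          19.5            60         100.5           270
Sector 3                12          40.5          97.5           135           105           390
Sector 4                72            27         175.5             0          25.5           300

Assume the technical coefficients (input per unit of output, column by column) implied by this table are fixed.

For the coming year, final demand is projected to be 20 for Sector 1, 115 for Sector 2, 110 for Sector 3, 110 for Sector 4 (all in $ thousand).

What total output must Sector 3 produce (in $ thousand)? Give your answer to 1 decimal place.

x_3 = 507.5

Technical coefficients a_ij = z_ij / X_j:
  a_11 = 84/240 = 0.35, a_21 = 36/240 = 0.15, a_31 = 12/240 = 0.05, a_41 = 72/240 = 0.30
  a_12 = 67.5/270 = 0.25, a_22 = 54/270 = 0.20, a_32 = 40.5/270 = 0.15, a_42 = 27/270 = 0.10
  a_13 = 58.5/390 = 0.15, a_23 = 19.5/390 = 0.05, a_33 = 97.5/390 = 0.25, a_43 = 175.5/390 = 0.45
  a_14 = 0/300 = 0.00, a_24 = 60/300 = 0.20, a_34 = 135/300 = 0.45, a_44 = 0/300 = 0.00
I − A =
  [   0.65    -0.25    -0.15     0.00]
  [  -0.15     0.80    -0.05    -0.20]
  [  -0.05    -0.15     0.75    -0.45]
  [  -0.30    -0.10    -0.45     1.00]
Compute the cofactors C_ij = (−1)^(i+j)·(3×3 minor ij) of I−A; the adjugate is their transpose:
adj(I−A) = Cᵀ =
  [ 0.399750   0.166125   0.152000   0.101625]
  [ 0.140875   0.328125   0.122500   0.120750]
  [ 0.185250   0.173000   0.454500   0.239125]
  [ 0.217375   0.160500   0.262375   0.347000]
det(I−A) = Σ_j (I−A)_1j·C_1j = (0.65)(0.399750) + (-0.25)(0.140875) + (-0.15)(0.185250) + (0.00)(0.217375) = 0.19683125
(I − A)⁻¹ = adj(I−A) / det(I−A) ≈
  [   2.0309     0.8440     0.7722     0.5163]
  [   0.7157     1.6670     0.6224     0.6135]
  [   0.9412     0.8789     2.3091     1.2149]
  [   1.1044     0.8154     1.3330     1.7629]
x = (I − A)⁻¹ d = adj(I−A)·d / det(I−A), with det(I−A) = 0.19683125:
  x_1 = (0.399750·20 + 0.166125·115 + 0.152000·110 + 0.101625·110) / 0.19683125 = 54.998125 / 0.19683125 ≈ 279.4
  x_2 = (0.140875·20 + 0.328125·115 + 0.122500·110 + 0.120750·110) / 0.19683125 = 67.309375 / 0.19683125 ≈ 342.0
  x_3 = (0.185250·20 + 0.173000·115 + 0.454500·110 + 0.239125·110) / 0.19683125 = 99.89875 / 0.19683125 ≈ 507.5
  x_4 = (0.217375·20 + 0.160500·115 + 0.262375·110 + 0.347000·110) / 0.19683125 = 89.83625 / 0.19683125 ≈ 456.4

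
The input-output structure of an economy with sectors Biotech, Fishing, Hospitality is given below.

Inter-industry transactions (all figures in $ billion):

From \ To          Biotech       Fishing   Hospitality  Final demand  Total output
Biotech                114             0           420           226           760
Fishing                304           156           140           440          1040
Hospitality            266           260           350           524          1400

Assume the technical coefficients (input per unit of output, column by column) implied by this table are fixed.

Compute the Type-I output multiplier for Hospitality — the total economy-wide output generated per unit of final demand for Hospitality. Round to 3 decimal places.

Technical coefficients a_ij = z_ij / X_j:
  a_11 = 114/760 = 0.15, a_21 = 304/760 = 0.40, a_31 = 266/760 = 0.35
  a_12 = 0/1040 = 0.00, a_22 = 156/1040 = 0.15, a_32 = 260/1040 = 0.25
  a_13 = 420/1400 = 0.30, a_23 = 140/1400 = 0.10, a_33 = 350/1400 = 0.25
I − A =
  [   0.85     0.00    -0.30]
  [  -0.40     0.85    -0.10]
  [  -0.35    -0.25     0.75]
Cofactors of I−A, C_ij = (−1)^(i+j)·(minor ij) (rows/columns in the sector order above):
  C_11 = (0.85)(0.75) − (-0.10)(-0.25) = 0.6125
  C_12 = −[(-0.40)(0.75) − (-0.10)(-0.35)] = 0.3350
  C_13 = (-0.40)(-0.25) − (0.85)(-0.35) = 0.3975
  C_21 = −[(0.00)(0.75) − (-0.30)(-0.25)] = 0.0750
  C_22 = (0.85)(0.75) − (-0.30)(-0.35) = 0.5325
  C_23 = −[(0.85)(-0.25) − (0.00)(-0.35)] = 0.2125
  C_31 = (0.00)(-0.10) − (-0.30)(0.85) = 0.2550
  C_32 = −[(0.85)(-0.10) − (-0.30)(-0.40)] = 0.2050
  C_33 = (0.85)(0.85) − (0.00)(-0.40) = 0.7225
det(I−A) = Σ_j (I−A)_1j·C_1j = (0.85)(0.6125) + (0.00)(0.3350) + (-0.30)(0.3975) = 0.401375
adj(I−A) = Cᵀ =
  [ 0.6125   0.0750   0.2550]
  [ 0.3350   0.5325   0.2050]
  [ 0.3975   0.2125   0.7225]
(I − A)⁻¹ = adj(I−A) / det(I−A) ≈
  [   1.5260     0.1869     0.6353]
  [   0.8346     1.3267     0.5107]
  [   0.9903     0.5294     1.8001]
The output multiplier for sector j is the column-j sum of the Leontief inverse (I − A)⁻¹ = adj(I−A) / det(I−A).
Column 3 of adj(I−A): (0.2550, 0.2050, 0.7225); det(I−A) = 0.401375.
m_3 = (0.2550 + 0.2050 + 0.7225) / 0.401375 = 1.1825 / 0.401375 ≈ 2.946.

m_3 = 2.946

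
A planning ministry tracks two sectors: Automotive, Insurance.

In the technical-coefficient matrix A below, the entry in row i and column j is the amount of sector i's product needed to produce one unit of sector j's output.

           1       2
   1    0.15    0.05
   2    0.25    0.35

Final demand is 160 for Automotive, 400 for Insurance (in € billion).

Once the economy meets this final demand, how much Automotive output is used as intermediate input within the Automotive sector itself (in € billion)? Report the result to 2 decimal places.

I − A =
  [   0.85    -0.05]
  [  -0.25     0.65]
det(I−A) = (0.85)(0.65) − (-0.05)(-0.25) = 0.5400
adj(I−A) = [[0.65, 0.05], [0.25, 0.85]]
(I − A)⁻¹ = adj(I−A) / det(I−A) ≈
  [   1.2037     0.0926]
  [   0.4630     1.5741]
First solve x = (I − A)⁻¹ d = adj(I−A)·d / det(I−A); in particular x_1 = (0.65·160 + 0.05·400) / 0.5400 = 124.00 / 0.5400 ≈ 229.6296.
Intermediate flow from 1 to 1: z_11 = a_11 · x_1 = 0.15 × 124.00 / 0.5400 = 18.60 / 0.5400 ≈ 34.44.

z_11 = 34.44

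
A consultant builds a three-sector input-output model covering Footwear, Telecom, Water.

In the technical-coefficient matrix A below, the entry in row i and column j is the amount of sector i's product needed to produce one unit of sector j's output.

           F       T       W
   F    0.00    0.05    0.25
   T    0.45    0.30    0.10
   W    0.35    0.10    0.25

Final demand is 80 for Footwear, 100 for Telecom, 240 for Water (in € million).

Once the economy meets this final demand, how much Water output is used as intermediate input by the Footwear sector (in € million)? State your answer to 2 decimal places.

I − A =
  [   1.00    -0.05    -0.25]
  [  -0.45     0.70    -0.10]
  [  -0.35    -0.10     0.75]
Cofactors of I−A, C_ij = (−1)^(i+j)·(minor ij) (rows/columns in the sector order above):
  C_11 = (0.70)(0.75) − (-0.10)(-0.10) = 0.5150
  C_12 = −[(-0.45)(0.75) − (-0.10)(-0.35)] = 0.3725
  C_13 = (-0.45)(-0.10) − (0.70)(-0.35) = 0.2900
  C_21 = −[(-0.05)(0.75) − (-0.25)(-0.10)] = 0.0625
  C_22 = (1.00)(0.75) − (-0.25)(-0.35) = 0.6625
  C_23 = −[(1.00)(-0.10) − (-0.05)(-0.35)] = 0.1175
  C_31 = (-0.05)(-0.10) − (-0.25)(0.70) = 0.1800
  C_32 = −[(1.00)(-0.10) − (-0.25)(-0.45)] = 0.2125
  C_33 = (1.00)(0.70) − (-0.05)(-0.45) = 0.6775
det(I−A) = Σ_j (I−A)_1j·C_1j = (1.00)(0.5150) + (-0.05)(0.3725) + (-0.25)(0.2900) = 0.423875
adj(I−A) = Cᵀ =
  [ 0.5150   0.0625   0.1800]
  [ 0.3725   0.6625   0.2125]
  [ 0.2900   0.1175   0.6775]
(I − A)⁻¹ = adj(I−A) / det(I−A) ≈
  [   1.2150     0.1474     0.4247]
  [   0.8788     1.5630     0.5013]
  [   0.6842     0.2772     1.5983]
First solve x = (I − A)⁻¹ d = adj(I−A)·d / det(I−A); in particular x_F = (0.5150·80 + 0.0625·100 + 0.1800·240) / 0.423875 = 90.65 / 0.423875 ≈ 213.8602.
Intermediate flow from W to F: z_WF = a_WF · x_F = 0.35 × 90.65 / 0.423875 = 31.7275 / 0.423875 ≈ 74.85.

z_WF = 74.85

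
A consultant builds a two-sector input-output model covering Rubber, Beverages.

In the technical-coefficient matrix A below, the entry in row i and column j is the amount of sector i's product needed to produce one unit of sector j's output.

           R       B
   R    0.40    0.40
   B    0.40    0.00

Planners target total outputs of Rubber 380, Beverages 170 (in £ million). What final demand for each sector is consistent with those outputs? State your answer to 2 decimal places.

I − A =
  [   0.60    -0.40]
  [  -0.40     1.00]
d = (I − A) x:
  d_R = (+0.60)·380 + (-0.40)·170 = 160.00
  d_B = (-0.40)·380 + (+1.00)·170 = 18.00

d_R = 160.00, d_B = 18.00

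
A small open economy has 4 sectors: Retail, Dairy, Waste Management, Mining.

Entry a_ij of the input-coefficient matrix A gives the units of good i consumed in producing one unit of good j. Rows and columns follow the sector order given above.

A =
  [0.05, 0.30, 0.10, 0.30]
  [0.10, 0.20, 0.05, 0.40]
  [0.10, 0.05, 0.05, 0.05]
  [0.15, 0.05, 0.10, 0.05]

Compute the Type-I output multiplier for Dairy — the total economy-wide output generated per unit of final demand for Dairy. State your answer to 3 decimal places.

m_D = 2.226

I − A =
  [   0.95    -0.30    -0.10    -0.30]
  [  -0.10     0.80    -0.05    -0.40]
  [  -0.10    -0.05     0.95    -0.05]
  [  -0.15    -0.05    -0.10     0.95]
Compute the cofactors C_ij = (−1)^(i+j)·(3×3 minor ij) of I−A; the adjugate is their transpose:
adj(I−A) = Cᵀ =
  [ 0.694500   0.290000   0.125000   0.348000]
  [ 0.155875   0.796625   0.099375   0.389875]
  [ 0.088000   0.077500   0.619000   0.093000]
  [ 0.127125   0.095875   0.090125   0.681125]
det(I−A) = Σ_j (I−A)_1j·C_1j = (0.95)(0.694500) + (-0.30)(0.155875) + (-0.10)(0.088000) + (-0.30)(0.127125) = 0.566075
(I − A)⁻¹ = adj(I−A) / det(I−A) ≈
  [   1.2269     0.5123     0.2208     0.6148]
  [   0.2754     1.4073     0.1756     0.6887]
  [   0.1555     0.1369     1.0935     0.1643]
  [   0.2246     0.1694     0.1592     1.2032]
The output multiplier for sector j is the column-j sum of the Leontief inverse (I − A)⁻¹ = adj(I−A) / det(I−A).
Column D of adj(I−A): (0.290000, 0.796625, 0.077500, 0.095875); det(I−A) = 0.566075.
m_D = (0.290000 + 0.796625 + 0.077500 + 0.095875) / 0.566075 = 1.26 / 0.566075 ≈ 2.226.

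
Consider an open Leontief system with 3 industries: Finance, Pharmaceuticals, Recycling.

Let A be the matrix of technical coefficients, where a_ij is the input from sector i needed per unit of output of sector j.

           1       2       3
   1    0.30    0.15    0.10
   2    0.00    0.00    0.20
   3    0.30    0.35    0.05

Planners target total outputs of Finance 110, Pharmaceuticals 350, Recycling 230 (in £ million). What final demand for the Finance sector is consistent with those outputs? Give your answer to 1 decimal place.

I − A =
  [   0.70    -0.15    -0.10]
  [   0.00     1.00    -0.20]
  [  -0.30    -0.35     0.95]
d = (I − A) x:
  d_1 = (+0.70)·110 + (-0.15)·350 + (-0.10)·230 = 1.5
  d_2 = (+0.00)·110 + (+1.00)·350 + (-0.20)·230 = 304.0
  d_3 = (-0.30)·110 + (-0.35)·350 + (+0.95)·230 = 63.0

d_1 = 1.5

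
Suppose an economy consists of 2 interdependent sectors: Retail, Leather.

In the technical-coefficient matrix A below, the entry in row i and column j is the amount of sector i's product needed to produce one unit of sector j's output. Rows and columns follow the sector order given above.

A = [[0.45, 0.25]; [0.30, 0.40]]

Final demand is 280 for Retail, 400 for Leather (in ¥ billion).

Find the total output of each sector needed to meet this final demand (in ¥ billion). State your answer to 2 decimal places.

I − A =
  [   0.55    -0.25]
  [  -0.30     0.60]
det(I−A) = (0.55)(0.60) − (-0.25)(-0.30) = 0.2550
adj(I−A) = [[0.60, 0.25], [0.30, 0.55]]
(I − A)⁻¹ = adj(I−A) / det(I−A) ≈
  [   2.3529     0.9804]
  [   1.1765     2.1569]
x = (I − A)⁻¹ d = adj(I−A)·d / det(I−A), with det(I−A) = 0.2550:
  x_1 = (0.60·280 + 0.25·400) / 0.2550 = 268.00 / 0.2550 ≈ 1050.98
  x_2 = (0.30·280 + 0.55·400) / 0.2550 = 304.00 / 0.2550 ≈ 1192.16

x_1 = 1050.98, x_2 = 1192.16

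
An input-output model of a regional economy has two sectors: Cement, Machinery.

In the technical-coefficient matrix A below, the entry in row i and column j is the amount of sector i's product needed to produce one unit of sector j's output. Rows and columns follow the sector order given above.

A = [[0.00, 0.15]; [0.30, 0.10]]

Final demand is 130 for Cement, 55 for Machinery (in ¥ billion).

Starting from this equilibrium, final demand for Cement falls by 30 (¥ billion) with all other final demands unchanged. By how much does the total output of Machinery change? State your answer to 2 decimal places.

Δx_2 = -10.53

I − A =
  [   1.00    -0.15]
  [  -0.30     0.90]
det(I−A) = (1.00)(0.90) − (-0.15)(-0.30) = 0.8550
adj(I−A) = [[0.90, 0.15], [0.30, 1.00]]
(I − A)⁻¹ = adj(I−A) / det(I−A) ≈
  [   1.0526     0.1754]
  [   0.3509     1.1696]
Δx = (I − A)⁻¹ Δd with Δd having -30 in the Cement component and 0 elsewhere.
So Δx_2 = L_21 · (-30), where L_21 = adj(I−A)_21 / det(I−A) = 0.30 / 0.8550.
Δx_2 = 0.30 × (-30) / 0.8550 = -9.00 / 0.8550 ≈ -10.53.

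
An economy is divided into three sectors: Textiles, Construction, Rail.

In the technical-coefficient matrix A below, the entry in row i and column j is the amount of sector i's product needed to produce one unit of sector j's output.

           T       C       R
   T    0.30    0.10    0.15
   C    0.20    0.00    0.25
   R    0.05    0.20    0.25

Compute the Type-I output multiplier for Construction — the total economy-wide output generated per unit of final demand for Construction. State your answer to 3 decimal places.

m_C = 1.668

I − A =
  [   0.70    -0.10    -0.15]
  [  -0.20     1.00    -0.25]
  [  -0.05    -0.20     0.75]
Cofactors of I−A, C_ij = (−1)^(i+j)·(minor ij) (rows/columns in the sector order above):
  C_11 = (1.00)(0.75) − (-0.25)(-0.20) = 0.7000
  C_12 = −[(-0.20)(0.75) − (-0.25)(-0.05)] = 0.1625
  C_13 = (-0.20)(-0.20) − (1.00)(-0.05) = 0.0900
  C_21 = −[(-0.10)(0.75) − (-0.15)(-0.20)] = 0.1050
  C_22 = (0.70)(0.75) − (-0.15)(-0.05) = 0.5175
  C_23 = −[(0.70)(-0.20) − (-0.10)(-0.05)] = 0.1450
  C_31 = (-0.10)(-0.25) − (-0.15)(1.00) = 0.1750
  C_32 = −[(0.70)(-0.25) − (-0.15)(-0.20)] = 0.2050
  C_33 = (0.70)(1.00) − (-0.10)(-0.20) = 0.6800
det(I−A) = Σ_j (I−A)_1j·C_1j = (0.70)(0.7000) + (-0.10)(0.1625) + (-0.15)(0.0900) = 0.46025
adj(I−A) = Cᵀ =
  [ 0.7000   0.1050   0.1750]
  [ 0.1625   0.5175   0.2050]
  [ 0.0900   0.1450   0.6800]
(I − A)⁻¹ = adj(I−A) / det(I−A) ≈
  [   1.5209     0.2281     0.3802]
  [   0.3531     1.1244     0.4454]
  [   0.1955     0.3150     1.4775]
The output multiplier for sector j is the column-j sum of the Leontief inverse (I − A)⁻¹ = adj(I−A) / det(I−A).
Column C of adj(I−A): (0.1050, 0.5175, 0.1450); det(I−A) = 0.46025.
m_C = (0.1050 + 0.5175 + 0.1450) / 0.46025 = 0.7675 / 0.46025 ≈ 1.668.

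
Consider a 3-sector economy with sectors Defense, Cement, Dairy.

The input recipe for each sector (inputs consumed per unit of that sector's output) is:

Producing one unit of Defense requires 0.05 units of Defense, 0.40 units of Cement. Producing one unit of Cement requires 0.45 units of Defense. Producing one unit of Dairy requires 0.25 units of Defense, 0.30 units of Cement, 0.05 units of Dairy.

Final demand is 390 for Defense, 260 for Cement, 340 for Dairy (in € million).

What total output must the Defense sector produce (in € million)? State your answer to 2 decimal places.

I − A =
  [   0.95    -0.45    -0.25]
  [  -0.40     1.00    -0.30]
  [   0.00     0.00     0.95]
Cofactors of I−A, C_ij = (−1)^(i+j)·(minor ij) (rows/columns in the sector order above):
  C_11 = (1.00)(0.95) − (-0.30)(0.00) = 0.9500
  C_12 = −[(-0.40)(0.95) − (-0.30)(0.00)] = 0.3800
  C_13 = (-0.40)(0.00) − (1.00)(0.00) = 0.0000
  C_21 = −[(-0.45)(0.95) − (-0.25)(0.00)] = 0.4275
  C_22 = (0.95)(0.95) − (-0.25)(0.00) = 0.9025
  C_23 = −[(0.95)(0.00) − (-0.45)(0.00)] = 0.0000
  C_31 = (-0.45)(-0.30) − (-0.25)(1.00) = 0.3850
  C_32 = −[(0.95)(-0.30) − (-0.25)(-0.40)] = 0.3850
  C_33 = (0.95)(1.00) − (-0.45)(-0.40) = 0.7700
det(I−A) = Σ_j (I−A)_1j·C_1j = (0.95)(0.9500) + (-0.45)(0.3800) + (-0.25)(0.0000) = 0.7315
adj(I−A) = Cᵀ =
  [ 0.9500   0.4275   0.3850]
  [ 0.3800   0.9025   0.3850]
  [ 0.0000   0.0000   0.7700]
(I − A)⁻¹ = adj(I−A) / det(I−A) ≈
  [   1.2987     0.5844     0.5263]
  [   0.5195     1.2338     0.5263]
  [   0.0000     0.0000     1.0526]
x = (I − A)⁻¹ d = adj(I−A)·d / det(I−A), with det(I−A) = 0.7315:
  x_1 = (0.9500·390 + 0.4275·260 + 0.3850·340) / 0.7315 = 612.55 / 0.7315 ≈ 837.39
  x_2 = (0.3800·390 + 0.9025·260 + 0.3850·340) / 0.7315 = 513.75 / 0.7315 ≈ 702.32
  x_3 = (0.0000·390 + 0.0000·260 + 0.7700·340) / 0.7315 = 261.80 / 0.7315 ≈ 357.89

x_1 = 837.39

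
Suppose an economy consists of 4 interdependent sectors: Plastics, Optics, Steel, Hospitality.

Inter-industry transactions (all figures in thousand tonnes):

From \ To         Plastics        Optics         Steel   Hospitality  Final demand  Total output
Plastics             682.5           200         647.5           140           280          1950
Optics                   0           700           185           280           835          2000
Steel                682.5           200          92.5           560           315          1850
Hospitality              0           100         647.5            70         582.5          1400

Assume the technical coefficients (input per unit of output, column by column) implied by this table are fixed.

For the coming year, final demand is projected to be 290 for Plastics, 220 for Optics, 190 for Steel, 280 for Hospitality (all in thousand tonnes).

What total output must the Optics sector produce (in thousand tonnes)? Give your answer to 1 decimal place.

Technical coefficients a_ij = z_ij / X_j:
  a_PP = 682.5/1950 = 0.35, a_OP = 0/1950 = 0.00, a_SP = 682.5/1950 = 0.35, a_HP = 0/1950 = 0.00
  a_PO = 200/2000 = 0.10, a_OO = 700/2000 = 0.35, a_SO = 200/2000 = 0.10, a_HO = 100/2000 = 0.05
  a_PS = 647.5/1850 = 0.35, a_OS = 185/1850 = 0.10, a_SS = 92.5/1850 = 0.05, a_HS = 647.5/1850 = 0.35
  a_PH = 140/1400 = 0.10, a_OH = 280/1400 = 0.20, a_SH = 560/1400 = 0.40, a_HH = 70/1400 = 0.05
I − A =
  [   0.65    -0.10    -0.35    -0.10]
  [   0.00     0.65    -0.10    -0.20]
  [  -0.35    -0.10     0.95    -0.40]
  [   0.00    -0.05    -0.35     0.95]
Compute the cofactors C_ij = (−1)^(i+j)·(3×3 minor ij) of I−A; the adjugate is their transpose:
adj(I−A) = Cᵀ =
  [ 0.467625   0.124750   0.252375   0.181750]
  [ 0.057750   0.367000   0.107250   0.128500]
  [ 0.212625   0.109750   0.394875   0.211750]
  [ 0.081375   0.059750   0.151125   0.311750]
det(I−A) = Σ_j (I−A)_1j·C_1j = (0.65)(0.467625) + (-0.10)(0.057750) + (-0.35)(0.212625) + (-0.10)(0.081375) = 0.215625
(I − A)⁻¹ = adj(I−A) / det(I−A) ≈
  [   2.1687     0.5786     1.1704     0.8429]
  [   0.2678     1.7020     0.4974     0.5959]
  [   0.9861     0.5090     1.8313     0.9820]
  [   0.3774     0.2771     0.7009     1.4458]
x = (I − A)⁻¹ d = adj(I−A)·d / det(I−A), with det(I−A) = 0.215625:
  x_P = (0.467625·290 + 0.124750·220 + 0.252375·190 + 0.181750·280) / 0.215625 = 261.8975 / 0.215625 ≈ 1214.6
  x_O = (0.057750·290 + 0.367000·220 + 0.107250·190 + 0.128500·280) / 0.215625 = 153.845 / 0.215625 ≈ 713.5
  x_S = (0.212625·290 + 0.109750·220 + 0.394875·190 + 0.211750·280) / 0.215625 = 220.1225 / 0.215625 ≈ 1020.9
  x_H = (0.081375·290 + 0.059750·220 + 0.151125·190 + 0.311750·280) / 0.215625 = 152.7475 / 0.215625 ≈ 708.4

x_O = 713.5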